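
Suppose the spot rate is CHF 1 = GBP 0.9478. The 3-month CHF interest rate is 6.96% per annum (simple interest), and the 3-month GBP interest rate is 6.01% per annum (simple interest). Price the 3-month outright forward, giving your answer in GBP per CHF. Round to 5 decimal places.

T = 3/12 years.
GBP accumulates by 1 + 0.0601×3/12 = 1.015025.
CHF growth factor: 1 + 0.0696×3/12 = 1.017400.
Forward (GBP per CHF) = 0.9478 × 1.015025 / 1.017400 = 0.9455875.

0.94559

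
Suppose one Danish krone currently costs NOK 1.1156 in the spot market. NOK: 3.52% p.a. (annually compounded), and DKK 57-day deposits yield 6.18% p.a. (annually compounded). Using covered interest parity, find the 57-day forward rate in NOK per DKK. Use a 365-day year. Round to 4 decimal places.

T = 57/365 years.
NOK growth factor: (1 + 0.0352)^(57/365) = 1.0054171.
DKK accumulates by (1 + 0.0618)^(57/365) = 1.0094085.
CIP: F = S · (grow NOK)/(grow DKK) = 1.1156 × 1.0054171/1.0094085 = 1.111189 NOK per DKK.

1.1112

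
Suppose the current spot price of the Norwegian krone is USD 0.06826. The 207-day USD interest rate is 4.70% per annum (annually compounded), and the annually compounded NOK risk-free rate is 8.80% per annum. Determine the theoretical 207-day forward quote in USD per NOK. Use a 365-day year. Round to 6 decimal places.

0.066789

T = 207/365 years.
Growth of 1 USD over T: (1 + 0.0470)^(207/365) = 1.0263896.
NOK accumulates by (1 + 0.0880)^(207/365) = 1.0489942.
CIP: F = S · (grow USD)/(grow NOK) = 0.06826 × 1.0263896/1.0489942 = 0.06678908 USD per NOK.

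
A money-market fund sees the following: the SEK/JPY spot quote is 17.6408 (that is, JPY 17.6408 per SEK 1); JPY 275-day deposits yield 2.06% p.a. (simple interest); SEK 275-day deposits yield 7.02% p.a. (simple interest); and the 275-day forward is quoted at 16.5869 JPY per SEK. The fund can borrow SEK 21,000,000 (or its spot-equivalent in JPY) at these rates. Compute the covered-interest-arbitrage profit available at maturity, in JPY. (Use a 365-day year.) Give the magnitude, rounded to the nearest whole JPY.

JPY 9,458,545

T = 275/365 years.
Invest the SEK and cover forward: 21,000,000 × 1.05289041096 × 16.5869 = JPY 366,747,947.11.
Convert at spot and invest in JPY: 21,000,000 × 17.6408 × 1.01552054795 = JPY 376,206,492.53.
The quoted forward undervalues SEK, so borrow SEK, convert to JPY at spot, deposit the JPY at 2.06%, and buy SEK forward at 16.5869 to cover the loan.
Profit = 376,206,492.53 − 366,747,947.11 = JPY 9,458,545.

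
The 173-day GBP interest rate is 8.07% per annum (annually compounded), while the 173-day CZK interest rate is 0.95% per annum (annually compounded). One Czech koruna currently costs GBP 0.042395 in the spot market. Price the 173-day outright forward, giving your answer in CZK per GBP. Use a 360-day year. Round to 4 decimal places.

22.8277

T = 173/360 years.
GBP accumulates by (1 + 0.0807)^(173/360) = 1.03799963.
CZK accumulates by (1 + 0.0095)^(173/360) = 1.00455407.
CIP: F = S · (grow GBP)/(grow CZK) = 0.042395 × 1.03799963/1.00455407 = 0.043806496 GBP per CZK.
Invert for CZK per GBP: 1 / 0.043806496 = 22.8277.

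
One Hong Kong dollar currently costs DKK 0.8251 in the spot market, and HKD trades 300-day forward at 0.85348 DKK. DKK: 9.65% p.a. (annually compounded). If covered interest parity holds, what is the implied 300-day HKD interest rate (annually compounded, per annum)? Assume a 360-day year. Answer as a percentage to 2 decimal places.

5.29%

T = 300/360 years.
CIP gives F = S · g_DKK/g_HKD, so g_DKK/g_HKD = 0.85348/0.8251 = 1.0343958.
The DKK side grows by (1 + 0.0965)^(300/360) = 1.0797931.
So the HKD growth factor = 1.0438877.
Annualise: 1.0438877^(360/300) − 1 = 0.052894 = 5.29%.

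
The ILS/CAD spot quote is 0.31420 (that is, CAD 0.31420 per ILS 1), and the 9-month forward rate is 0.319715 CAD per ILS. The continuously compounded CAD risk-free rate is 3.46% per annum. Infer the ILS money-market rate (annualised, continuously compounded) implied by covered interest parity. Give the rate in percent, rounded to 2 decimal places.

1.14%

T = 9/12 years.
By CIP, F/S equals the CAD-to-ILS growth ratio: 0.319715/0.3142 = 1.0175525.
The CAD side grows by e^(0.0346×9/12) = 1.0262896.
That pins the ILS growth at 1.0085864.
r = ln(1.0085864)/(9/12) = 0.011400 → 1.14%.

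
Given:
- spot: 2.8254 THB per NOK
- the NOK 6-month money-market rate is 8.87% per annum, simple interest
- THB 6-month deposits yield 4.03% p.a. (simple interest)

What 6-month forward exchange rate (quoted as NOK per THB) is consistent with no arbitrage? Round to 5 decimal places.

T = 6/12 years.
THB accumulates by 1 + 0.0403×6/12 = 1.020150.
NOK growth factor: 1 + 0.0887×6/12 = 1.044350.
CIP: F = S · (grow THB)/(grow NOK) = 2.8254 × 1.020150/1.044350 = 2.759929 THB per NOK.
Quoted the other way: 1/2.759929 = 0.36233 NOK per THB.

0.36233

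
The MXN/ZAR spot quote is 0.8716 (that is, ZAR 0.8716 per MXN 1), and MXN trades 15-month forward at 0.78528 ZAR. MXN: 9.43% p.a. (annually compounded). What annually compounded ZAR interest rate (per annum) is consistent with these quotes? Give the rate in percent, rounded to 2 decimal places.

T = 15/12 years.
F/S = 0.78528/0.8716 = 0.9009637 = (growth of ZAR) / (growth of MXN).
The MXN side grows by (1 + 0.0943)^(15/12) = 1.119233.
That pins the ZAR growth at 1.0083883.
Annualise: 1.0083883^(12/15) − 1 = 0.006705 = 0.67%.

0.67%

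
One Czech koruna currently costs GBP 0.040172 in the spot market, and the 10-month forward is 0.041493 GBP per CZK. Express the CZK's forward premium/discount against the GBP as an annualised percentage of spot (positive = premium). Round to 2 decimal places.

+3.95%

T = 10/12 years.
(F − S)/S = (0.041493 − 0.040172)/0.040172 = 0.0328836.
×(1/T) gives 3.95% p.a.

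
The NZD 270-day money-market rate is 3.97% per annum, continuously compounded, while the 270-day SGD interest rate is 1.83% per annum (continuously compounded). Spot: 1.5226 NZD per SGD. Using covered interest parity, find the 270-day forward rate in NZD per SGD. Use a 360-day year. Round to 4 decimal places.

T = 270/360 years.
NZD accumulates by e^(0.0397×270/360) = 1.0302227.
Growth of 1 SGD over T: e^(0.0183×270/360) = 1.0138196.
Forward (NZD per SGD) = 1.5226 × 1.0302227 / 1.0138196 = 1.547235.

1.5472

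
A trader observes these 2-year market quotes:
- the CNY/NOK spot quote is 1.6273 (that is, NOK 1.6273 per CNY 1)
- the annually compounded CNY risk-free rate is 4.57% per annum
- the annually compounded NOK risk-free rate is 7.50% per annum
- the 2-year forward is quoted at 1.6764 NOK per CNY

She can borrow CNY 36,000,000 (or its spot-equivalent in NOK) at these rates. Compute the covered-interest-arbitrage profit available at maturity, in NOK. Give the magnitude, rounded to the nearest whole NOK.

NOK 1,707,280

T = 2 years.
Route A — deposit CNY, sell forward: 36,000,000 × 1.09348849 × 1.6764 = NOK 65,992,467.77.
Route B — convert at spot, deposit NOK: 36,000,000 × 1.6273 × 1.155625 = NOK 67,699,748.25.
The quoted forward undervalues CNY, so borrow CNY, convert to NOK at spot, deposit the NOK at 7.50%, and buy CNY forward at 1.6764 to cover the loan.
Arbitrage profit = |65,992,467.77 − 67,699,748.25| = NOK 1,707,280.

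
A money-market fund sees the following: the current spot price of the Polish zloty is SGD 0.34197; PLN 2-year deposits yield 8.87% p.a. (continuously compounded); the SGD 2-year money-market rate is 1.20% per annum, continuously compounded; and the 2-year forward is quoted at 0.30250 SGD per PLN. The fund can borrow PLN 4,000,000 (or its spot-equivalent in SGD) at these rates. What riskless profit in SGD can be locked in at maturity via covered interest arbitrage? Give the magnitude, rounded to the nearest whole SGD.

T = 2 years.
Route A — deposit PLN, sell forward: 4,000,000 × 1.194108641 × 0.30250 = SGD 1,444,871.46.
Route B — convert at spot, deposit SGD: 4,000,000 × 0.34197 × 1.024290318 = SGD 1,401,106.24.
The quoted forward overvalues PLN, so borrow SGD, buy PLN at spot, deposit the PLN at 8.87%, and sell the proceeds forward at 0.30250.
Profit = 1,444,871.46 − 1,401,106.24 = SGD 43,765.

SGD 43,765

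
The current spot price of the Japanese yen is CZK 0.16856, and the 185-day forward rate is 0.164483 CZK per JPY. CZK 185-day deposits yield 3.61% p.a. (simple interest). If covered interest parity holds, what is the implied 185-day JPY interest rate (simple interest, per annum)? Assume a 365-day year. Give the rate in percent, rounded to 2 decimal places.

8.59%

T = 185/365 years.
CIP gives F = S · g_CZK/g_JPY, so g_CZK/g_JPY = 0.164483/0.16856 = 0.9758128.
The CZK side grows by 1 + 0.0361×185/365 = 1.0182973.
That pins the JPY growth at 1.0435376.
r = (1.0435376 − 1)/(185/365) = 0.085899 → 8.59%.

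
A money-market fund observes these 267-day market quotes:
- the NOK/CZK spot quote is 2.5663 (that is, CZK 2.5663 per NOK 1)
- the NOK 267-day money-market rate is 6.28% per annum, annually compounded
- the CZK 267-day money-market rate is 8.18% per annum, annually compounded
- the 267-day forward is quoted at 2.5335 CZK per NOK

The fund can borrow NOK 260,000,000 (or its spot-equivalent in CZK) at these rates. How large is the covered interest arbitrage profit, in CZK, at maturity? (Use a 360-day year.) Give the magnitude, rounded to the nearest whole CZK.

T = 267/360 years.
Keep in NOK, deliver into the forward: 260,000,000·1.04620846529·2.5335 = CZK 689,147,978.17.
Swap to CZK now, deposit: 260,000,000·2.5663·1.06004835076 = CZK 707,304,541.46.
The quoted forward undervalues NOK, so borrow NOK, convert to CZK at spot, deposit the CZK at 8.18%, and buy NOK forward at 2.5335 to cover the loan.
Arbitrage profit = |689,147,978.17 − 707,304,541.46| = CZK 18,156,563.

CZK 18,156,563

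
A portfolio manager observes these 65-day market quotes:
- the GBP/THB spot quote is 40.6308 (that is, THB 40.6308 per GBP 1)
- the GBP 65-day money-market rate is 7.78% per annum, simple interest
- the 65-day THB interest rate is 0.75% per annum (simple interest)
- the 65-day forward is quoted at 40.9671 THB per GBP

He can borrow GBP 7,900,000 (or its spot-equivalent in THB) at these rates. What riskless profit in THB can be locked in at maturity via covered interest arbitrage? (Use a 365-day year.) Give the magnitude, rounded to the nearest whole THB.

T = 65/365 years.
Route A — deposit GBP, sell forward: 7,900,000 × 1.01385479452 × 40.9671 = THB 328,124,056.95.
Route B — convert at spot, deposit THB: 7,900,000 × 40.6308 × 1.00133561644 = THB 321,412,030.60.
The quoted forward overvalues GBP, so borrow THB, buy GBP at spot, deposit the GBP at 7.78%, and sell the proceeds forward at 40.9671.
Profit = 328,124,056.95 − 321,412,030.60 = THB 6,712,026.

THB 6,712,026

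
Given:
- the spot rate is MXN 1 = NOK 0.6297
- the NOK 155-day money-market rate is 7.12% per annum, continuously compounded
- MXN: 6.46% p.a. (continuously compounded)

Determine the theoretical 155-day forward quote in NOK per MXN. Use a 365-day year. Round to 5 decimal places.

0.63147

T = 155/365 years.
NOK growth factor: e^(0.0712×155/365) = 1.0306974.
Growth of 1 MXN over T: e^(0.0646×155/365) = 1.0278126.
So F = 0.6297 × 1.0306974 / 1.0278126 = 0.6314674 (NOK/MXN).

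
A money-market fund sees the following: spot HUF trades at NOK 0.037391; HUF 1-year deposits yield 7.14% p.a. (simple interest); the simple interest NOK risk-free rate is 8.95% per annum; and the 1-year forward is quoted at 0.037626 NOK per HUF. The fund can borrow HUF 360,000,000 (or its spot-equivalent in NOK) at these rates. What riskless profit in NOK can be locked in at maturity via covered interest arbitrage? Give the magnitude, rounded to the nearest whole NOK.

NOK 152,999

T = 1 year.
Route A — deposit HUF, sell forward: 360,000,000 × 1.071400 × 0.037626 = NOK 14,512,498.70.
Route B — convert at spot, deposit NOK: 360,000,000 × 0.037391 × 1.089500 = NOK 14,665,498.02.
The quoted forward undervalues HUF, so borrow HUF, convert to NOK at spot, deposit the NOK at 8.95%, and buy HUF forward at 0.037626 to cover the loan.
Profit = 14,665,498.02 − 14,512,498.70 = NOK 152,999.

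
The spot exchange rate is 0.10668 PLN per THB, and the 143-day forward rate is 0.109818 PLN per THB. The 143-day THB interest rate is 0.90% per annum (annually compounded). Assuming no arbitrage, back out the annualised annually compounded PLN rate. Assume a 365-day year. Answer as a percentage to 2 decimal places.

T = 143/365 years.
F/S = 0.109818/0.10668 = 1.0294151 = (growth of PLN) / (growth of THB).
THB growth factor: (1 + 0.0090)^(143/365) = 1.0035164.
Hence g_PLN = 1.0330349.
r = 1.0330349^(365/143) − 1 = 0.086495 → 8.65%.

8.65%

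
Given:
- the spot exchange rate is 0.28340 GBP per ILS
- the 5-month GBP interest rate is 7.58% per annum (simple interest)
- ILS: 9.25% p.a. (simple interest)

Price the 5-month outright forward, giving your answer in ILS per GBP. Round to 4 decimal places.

T = 5/12 years.
Growth of 1 GBP over T: 1 + 0.0758×5/12 = 1.0315833.
ILS accumulates by 1 + 0.0925×5/12 = 1.0385417.
Forward (GBP per ILS) = 0.2834 × 1.0315833 / 1.0385417 = 0.2815012.
Quoted the other way: 1/0.2815012 = 3.5524 ILS per GBP.

3.5524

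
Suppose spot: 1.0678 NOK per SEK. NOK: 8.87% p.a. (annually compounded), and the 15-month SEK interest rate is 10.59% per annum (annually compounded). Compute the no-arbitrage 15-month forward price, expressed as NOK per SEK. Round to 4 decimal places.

T = 15/12 years.
NOK accumulates by (1 + 0.0887)^(15/12) = 1.1120781.
SEK growth factor: (1 + 0.1059)^(15/12) = 1.134083.
CIP: F = S · (grow NOK)/(grow SEK) = 1.0678 × 1.1120781/1.134083 = 1.047081 NOK per SEK.

1.0471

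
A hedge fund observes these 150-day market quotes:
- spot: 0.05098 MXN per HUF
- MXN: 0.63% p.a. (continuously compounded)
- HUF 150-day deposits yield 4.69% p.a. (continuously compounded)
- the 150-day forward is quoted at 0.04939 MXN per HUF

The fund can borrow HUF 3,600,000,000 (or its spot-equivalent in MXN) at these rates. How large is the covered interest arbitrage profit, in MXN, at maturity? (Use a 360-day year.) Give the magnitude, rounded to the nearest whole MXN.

T = 150/360 years.
Keep in HUF, deliver into the forward: 3,600,000,000·1.01973385489·0.04939 = MXN 181,312,758.33.
Swap to MXN now, deposit: 3,600,000,000·0.05098·1.00262844833 = MXN 184,010,393.87.
The quoted forward undervalues HUF, so borrow HUF, convert to MXN at spot, deposit the MXN at 0.63%, and buy HUF forward at 0.04939 to cover the loan.
The gap between the two covered legs is MXN 2,697,636.

MXN 2,697,636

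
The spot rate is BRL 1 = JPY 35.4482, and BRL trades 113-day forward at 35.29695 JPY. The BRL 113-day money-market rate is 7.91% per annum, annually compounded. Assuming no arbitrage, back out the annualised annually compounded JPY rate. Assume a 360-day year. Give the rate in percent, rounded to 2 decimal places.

6.45%

T = 113/360 years.
CIP gives F = S · g_JPY/g_BRL, so g_JPY/g_BRL = 35.29695/35.4482 = 0.9957332.
The BRL side grows by (1 + 0.0791)^(113/360) = 1.0241833.
So the JPY growth factor = 1.0198133.
Annualise: 1.0198133^(360/113) − 1 = 0.064500 = 6.45%.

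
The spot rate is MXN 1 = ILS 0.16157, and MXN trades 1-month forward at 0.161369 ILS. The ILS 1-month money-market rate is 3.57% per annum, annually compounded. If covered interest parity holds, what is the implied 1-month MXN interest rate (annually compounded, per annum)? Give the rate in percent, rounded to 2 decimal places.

T = 1/12 years.
CIP gives F = S · g_ILS/g_MXN, so g_ILS/g_MXN = 0.161369/0.16157 = 0.9987560.
ILS growth factor: (1 + 0.0357)^(1/12) = 1.0029274.
So the MXN growth factor = 1.0041766.
Annualise: 1.0041766^(12/1) − 1 = 0.051287 = 5.13%.

5.13%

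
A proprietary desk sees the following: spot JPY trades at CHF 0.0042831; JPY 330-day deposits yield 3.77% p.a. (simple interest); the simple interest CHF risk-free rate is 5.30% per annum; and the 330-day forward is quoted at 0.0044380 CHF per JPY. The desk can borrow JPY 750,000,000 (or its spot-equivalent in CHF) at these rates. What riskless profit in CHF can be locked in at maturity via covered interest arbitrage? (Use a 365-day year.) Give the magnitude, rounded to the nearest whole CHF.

CHF 75,699

T = 330/365 years.
Invest the JPY and cover forward: 750,000,000 × 1.034084932 × 0.0044380 = CHF 3,441,951.70.
Convert at spot and invest in CHF: 750,000,000 × 0.0042831 × 1.047917808 = CHF 3,366,252.57.
The quoted forward overvalues JPY, so borrow CHF, buy JPY at spot, deposit the JPY at 3.77%, and sell the proceeds forward at 0.0044380.
Profit = 3,441,951.70 − 3,366,252.57 = CHF 75,699.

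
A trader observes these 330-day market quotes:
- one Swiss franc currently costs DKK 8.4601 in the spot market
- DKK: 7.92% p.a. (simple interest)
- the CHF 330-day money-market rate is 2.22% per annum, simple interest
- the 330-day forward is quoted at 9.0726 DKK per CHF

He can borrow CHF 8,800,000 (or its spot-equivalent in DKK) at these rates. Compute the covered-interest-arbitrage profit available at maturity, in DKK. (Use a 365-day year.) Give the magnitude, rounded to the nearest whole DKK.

DKK 1,661,517

T = 330/365 years.
Keep in CHF, deliver into the forward: 8,800,000·1.0200712329·9.0726 = DKK 81,441,344.75.
Swap to DKK now, deposit: 8,800,000·8.4601·1.0716054795 = DKK 79,779,827.75.
The quoted forward overvalues CHF, so borrow DKK, buy CHF at spot, deposit the CHF at 2.22%, and sell the proceeds forward at 9.0726.
The gap between the two covered legs is DKK 1,661,517.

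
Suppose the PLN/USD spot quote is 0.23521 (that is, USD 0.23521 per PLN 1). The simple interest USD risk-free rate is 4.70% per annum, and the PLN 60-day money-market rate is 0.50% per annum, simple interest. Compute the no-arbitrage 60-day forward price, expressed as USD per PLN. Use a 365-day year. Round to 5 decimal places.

0.23683

T = 60/365 years.
USD accumulates by 1 + 0.0470×60/365 = 1.007726.
Growth of 1 PLN over T: 1 + 0.0050×60/365 = 1.0008219.
Forward (USD per PLN) = 0.23521 × 1.007726 / 1.0008219 = 0.2368326.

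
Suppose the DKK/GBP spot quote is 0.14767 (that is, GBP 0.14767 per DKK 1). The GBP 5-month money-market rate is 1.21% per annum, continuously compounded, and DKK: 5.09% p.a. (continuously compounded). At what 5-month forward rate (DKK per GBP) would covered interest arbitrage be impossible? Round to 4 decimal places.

6.8822

T = 5/12 years.
GBP accumulates by e^(0.0121×5/12) = 1.0050544.
DKK accumulates by e^(0.0509×5/12) = 1.0214348.
Forward (GBP per DKK) = 0.14767 × 1.0050544 / 1.0214348 = 0.1453019.
Quoted the other way: 1/0.1453019 = 6.8822 DKK per GBP.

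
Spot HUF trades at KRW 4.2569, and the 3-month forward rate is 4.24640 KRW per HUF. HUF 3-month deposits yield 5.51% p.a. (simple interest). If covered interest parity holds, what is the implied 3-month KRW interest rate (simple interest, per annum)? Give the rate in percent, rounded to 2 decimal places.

4.51%

T = 3/12 years.
By CIP, F/S equals the KRW-to-HUF growth ratio: 4.2464/4.2569 = 0.9975334.
The HUF side grows by 1 + 0.0551×3/12 = 1.013775.
Hence g_KRW = 1.0112744.
r = (1.0112744 − 1)/(3/12) = 0.045098 → 4.51%.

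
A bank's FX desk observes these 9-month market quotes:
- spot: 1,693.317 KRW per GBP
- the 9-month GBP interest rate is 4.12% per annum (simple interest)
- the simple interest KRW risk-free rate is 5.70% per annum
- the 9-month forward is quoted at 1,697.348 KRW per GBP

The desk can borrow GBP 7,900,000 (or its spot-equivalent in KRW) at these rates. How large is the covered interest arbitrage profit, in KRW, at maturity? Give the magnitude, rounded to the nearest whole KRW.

KRW 125,690,964

T = 9/12 years.
Keep in GBP, deliver into the forward: 7,900,000·1.030900·1697.348 = KRW 13,823,388,820.28.
Swap to KRW now, deposit: 7,900,000·1693.317·1.042750 = KRW 13,949,079,783.83.
The quoted forward undervalues GBP, so borrow GBP, convert to KRW at spot, deposit the KRW at 5.70%, and buy GBP forward at 1,697.348 to cover the loan.
Profit = 13,949,079,783.83 − 13,823,388,820.28 = KRW 125,690,964.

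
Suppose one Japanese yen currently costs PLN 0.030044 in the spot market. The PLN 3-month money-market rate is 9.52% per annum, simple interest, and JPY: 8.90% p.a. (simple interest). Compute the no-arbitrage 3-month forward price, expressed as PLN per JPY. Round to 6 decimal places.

0.030090

T = 3/12 years.
PLN accumulates by 1 + 0.0952×3/12 = 1.023800.
JPY accumulates by 1 + 0.0890×3/12 = 1.022250.
CIP: F = S · (grow PLN)/(grow JPY) = 0.030044 × 1.023800/1.022250 = 0.03008955 PLN per JPY.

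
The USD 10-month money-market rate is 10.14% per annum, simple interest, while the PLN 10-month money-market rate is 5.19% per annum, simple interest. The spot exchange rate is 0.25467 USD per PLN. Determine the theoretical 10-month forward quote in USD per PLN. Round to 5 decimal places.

T = 10/12 years.
USD growth factor: 1 + 0.1014×10/12 = 1.084500.
Growth of 1 PLN over T: 1 + 0.0519×10/12 = 1.043250.
CIP: F = S · (grow USD)/(grow PLN) = 0.25467 × 1.084500/1.043250 = 0.2647396 USD per PLN.

0.26474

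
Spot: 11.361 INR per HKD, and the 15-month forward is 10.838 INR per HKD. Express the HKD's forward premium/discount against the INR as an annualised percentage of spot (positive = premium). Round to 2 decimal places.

T = 15/12 years.
HKD trades forward at -4.60347% vs spot over the period.
Annualise by dividing by T: -0.0460347 / (15/12) = -0.036828 → -3.68%.

-3.68%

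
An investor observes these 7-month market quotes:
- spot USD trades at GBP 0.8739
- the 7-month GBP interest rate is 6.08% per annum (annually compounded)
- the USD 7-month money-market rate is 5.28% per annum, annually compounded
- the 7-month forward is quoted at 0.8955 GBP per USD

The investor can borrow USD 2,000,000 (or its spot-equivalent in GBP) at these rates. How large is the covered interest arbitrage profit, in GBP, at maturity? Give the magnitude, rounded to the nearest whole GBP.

GBP 36,545

T = 7/12 years.
Keep in USD, deliver into the forward: 2,000,000·1.030469387·0.8955 = GBP 1,845,570.67.
Swap to GBP now, deposit: 2,000,000·0.8739·1.035029866 = GBP 1,809,025.20.
The quoted forward overvalues USD, so borrow GBP, buy USD at spot, deposit the USD at 5.28%, and sell the proceeds forward at 0.8955.
Arbitrage profit = |1,845,570.67 − 1,809,025.20| = GBP 36,545.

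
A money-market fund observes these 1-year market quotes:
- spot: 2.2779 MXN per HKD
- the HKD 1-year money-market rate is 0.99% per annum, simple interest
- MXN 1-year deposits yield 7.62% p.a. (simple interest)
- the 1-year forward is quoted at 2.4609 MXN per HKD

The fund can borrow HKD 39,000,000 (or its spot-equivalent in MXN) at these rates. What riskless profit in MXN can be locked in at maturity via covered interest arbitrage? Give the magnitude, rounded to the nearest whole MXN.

T = 1 year.
Route A — deposit HKD, sell forward: 39,000,000 × 1.009900 × 2.4609 = MXN 96,925,253.49.
Route B — convert at spot, deposit MXN: 39,000,000 × 2.2779 × 1.076200 = MXN 95,607,563.22.
The quoted forward overvalues HKD, so borrow MXN, buy HKD at spot, deposit the HKD at 0.99%, and sell the proceeds forward at 2.4609.
Profit = 96,925,253.49 − 95,607,563.22 = MXN 1,317,690.

MXN 1,317,690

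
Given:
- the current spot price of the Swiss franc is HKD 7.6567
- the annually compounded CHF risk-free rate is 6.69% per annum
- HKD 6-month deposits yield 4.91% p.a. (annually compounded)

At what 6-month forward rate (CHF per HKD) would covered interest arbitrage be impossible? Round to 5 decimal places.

T = 6/12 years.
HKD accumulates by (1 + 0.0491)^(6/12) = 1.0242558.
CHF accumulates by (1 + 0.0669)^(6/12) = 1.0329085.
So F = 7.6567 × 1.0242558 / 1.0329085 = 7.592560 (HKD/CHF).
Quoted the other way: 1/7.592560 = 0.13171 CHF per HKD.

0.13171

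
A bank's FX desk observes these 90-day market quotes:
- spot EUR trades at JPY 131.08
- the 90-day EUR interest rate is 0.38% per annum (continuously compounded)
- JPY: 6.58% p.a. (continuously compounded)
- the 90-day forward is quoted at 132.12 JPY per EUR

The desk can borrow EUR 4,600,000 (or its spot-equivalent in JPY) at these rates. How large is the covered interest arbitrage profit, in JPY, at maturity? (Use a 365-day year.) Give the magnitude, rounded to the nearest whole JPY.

JPY 4,509,021

T = 90/365 years.
Keep in EUR, deliver into the forward: 4,600,000·1.00093742541·132.12 = JPY 608,321,722.17.
Swap to JPY now, deposit: 4,600,000·131.08·1.01635699202 = JPY 612,830,742.76.
The quoted forward undervalues EUR, so borrow EUR, convert to JPY at spot, deposit the JPY at 6.58%, and buy EUR forward at 132.12 to cover the loan.
The gap between the two covered legs is JPY 4,509,021.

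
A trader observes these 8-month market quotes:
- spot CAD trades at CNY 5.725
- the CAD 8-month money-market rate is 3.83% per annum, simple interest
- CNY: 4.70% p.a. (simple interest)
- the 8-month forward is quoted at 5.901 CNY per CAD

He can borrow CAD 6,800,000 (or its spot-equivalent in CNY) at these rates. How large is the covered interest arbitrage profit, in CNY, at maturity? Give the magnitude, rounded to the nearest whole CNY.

CNY 1,001,564

T = 8/12 years.
Invest the CAD and cover forward: 6,800,000 × 1.0255333333 × 5.901 = CNY 41,151,370.96.
Convert at spot and invest in CNY: 6,800,000 × 5.725 × 1.0313333333 = CNY 40,149,806.67.
The quoted forward overvalues CAD, so borrow CNY, buy CAD at spot, deposit the CAD at 3.83%, and sell the proceeds forward at 5.901.
Arbitrage profit = |41,151,370.96 − 40,149,806.67| = CNY 1,001,564.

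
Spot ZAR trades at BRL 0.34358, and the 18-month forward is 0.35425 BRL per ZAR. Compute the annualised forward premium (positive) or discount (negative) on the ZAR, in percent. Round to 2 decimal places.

+2.07%

T = 18/12 years.
ZAR trades forward at +3.10554% vs spot over the period.
×(1/T) gives 2.07% p.a.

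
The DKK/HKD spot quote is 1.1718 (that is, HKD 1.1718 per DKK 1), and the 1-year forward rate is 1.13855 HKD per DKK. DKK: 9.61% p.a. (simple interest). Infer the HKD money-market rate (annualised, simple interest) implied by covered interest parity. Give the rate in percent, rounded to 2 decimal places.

6.50%

T = 1 year.
By CIP, F/S equals the HKD-to-DKK growth ratio: 1.13855/1.1718 = 0.9716249.
DKK growth factor: 1 + 0.0961×1 = 1.096100.
So the HKD growth factor = 1.0649981.
r = (1.0649981 − 1)/1 = 0.064998 → 6.50%.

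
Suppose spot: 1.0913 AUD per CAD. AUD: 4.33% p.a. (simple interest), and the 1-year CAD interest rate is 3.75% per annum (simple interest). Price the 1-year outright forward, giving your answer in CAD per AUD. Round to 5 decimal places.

T = 1 year.
AUD growth factor: 1 + 0.0433×1 = 1.043300.
CAD growth factor: 1 + 0.0375×1 = 1.037500.
CIP: F = S · (grow AUD)/(grow CAD) = 1.0913 × 1.043300/1.037500 = 1.097401 AUD per CAD.
Quoted the other way: 1/1.097401 = 0.91124 CAD per AUD.

0.91124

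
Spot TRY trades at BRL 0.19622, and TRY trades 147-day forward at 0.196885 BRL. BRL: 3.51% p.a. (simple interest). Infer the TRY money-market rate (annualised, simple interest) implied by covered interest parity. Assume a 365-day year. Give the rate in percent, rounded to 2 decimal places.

T = 147/365 years.
CIP gives F = S · g_BRL/g_TRY, so g_BRL/g_TRY = 0.196885/0.19622 = 1.0033891.
BRL growth factor: 1 + 0.0351×147/365 = 1.0141362.
That pins the TRY growth at 1.0107108.
r = (1.0107108 − 1)/(147/365) = 0.026595 → 2.66%.

2.66%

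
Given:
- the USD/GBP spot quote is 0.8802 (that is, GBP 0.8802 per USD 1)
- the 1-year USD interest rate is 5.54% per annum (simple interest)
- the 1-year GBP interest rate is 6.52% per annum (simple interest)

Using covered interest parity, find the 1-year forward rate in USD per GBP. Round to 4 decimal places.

T = 1 year.
Growth of 1 GBP over T: 1 + 0.0652×1 = 1.065200.
USD accumulates by 1 + 0.0554×1 = 1.055400.
CIP: F = S · (grow GBP)/(grow USD) = 0.8802 × 1.065200/1.055400 = 0.8883732 GBP per USD.
Quoted the other way: 1/0.8883732 = 1.1257 USD per GBP.

1.1257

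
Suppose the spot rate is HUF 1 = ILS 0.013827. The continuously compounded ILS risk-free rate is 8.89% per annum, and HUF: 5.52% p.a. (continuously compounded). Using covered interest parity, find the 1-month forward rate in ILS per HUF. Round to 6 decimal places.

0.013866

T = 1/12 years.
ILS growth factor: e^(0.0889×1/12) = 1.0074358.
HUF accumulates by e^(0.0552×1/12) = 1.0046106.
CIP: F = S · (grow ILS)/(grow HUF) = 0.013827 × 1.0074358/1.0046106 = 0.01386588 ILS per HUF.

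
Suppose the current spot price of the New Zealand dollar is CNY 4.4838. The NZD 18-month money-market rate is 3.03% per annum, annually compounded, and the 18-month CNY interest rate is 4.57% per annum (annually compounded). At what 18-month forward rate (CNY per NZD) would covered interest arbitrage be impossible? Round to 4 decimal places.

4.5847

T = 18/12 years.
CNY accumulates by (1 + 0.0457)^(18/12) = 1.0693273.
NZD accumulates by (1 + 0.0303)^(18/12) = 1.0457926.
So F = 4.4838 × 1.0693273 / 1.0457926 = 4.584704 (CNY/NZD).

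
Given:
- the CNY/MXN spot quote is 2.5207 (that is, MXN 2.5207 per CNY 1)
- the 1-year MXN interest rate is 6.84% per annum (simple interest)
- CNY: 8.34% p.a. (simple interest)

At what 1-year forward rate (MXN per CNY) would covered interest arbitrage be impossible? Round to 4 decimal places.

T = 1 year.
Growth of 1 MXN over T: 1 + 0.0684×1 = 1.068400.
Growth of 1 CNY over T: 1 + 0.0834×1 = 1.083400.
Forward (MXN per CNY) = 2.5207 × 1.068400 / 1.083400 = 2.485800.

2.4858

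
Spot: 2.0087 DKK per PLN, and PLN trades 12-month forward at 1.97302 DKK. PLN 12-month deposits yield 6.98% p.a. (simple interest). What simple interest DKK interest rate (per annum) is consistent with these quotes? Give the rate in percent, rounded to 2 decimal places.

T = 1 year.
F/S = 1.97302/2.0087 = 0.9822373 = (growth of DKK) / (growth of PLN).
The PLN side grows by 1 + 0.0698×1 = 1.069800.
Hence g_DKK = 1.0507975.
r = (1.0507975 − 1)/1 = 0.050798 → 5.08%.

5.08%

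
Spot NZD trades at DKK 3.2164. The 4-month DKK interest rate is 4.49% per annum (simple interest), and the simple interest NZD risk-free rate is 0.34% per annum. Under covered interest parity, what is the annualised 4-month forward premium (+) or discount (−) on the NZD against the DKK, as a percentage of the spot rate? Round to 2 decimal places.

T = 4/12 years.
No-arbitrage forward: 3.2164 × 1.0149667 / 1.0011333 = 3.2608434 DKK/NZD.
Annualised premium = (F − S)/S × (1/T) = (3.2608434 − 3.2164)/3.2164 ÷ (4/12) = 4.15%.

+4.15%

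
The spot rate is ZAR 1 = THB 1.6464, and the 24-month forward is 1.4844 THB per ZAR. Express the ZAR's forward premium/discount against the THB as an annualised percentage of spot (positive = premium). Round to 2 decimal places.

T = 2 years.
ZAR trades forward at -9.83965% vs spot over the period.
×(1/T) gives -4.92% p.a.

-4.92%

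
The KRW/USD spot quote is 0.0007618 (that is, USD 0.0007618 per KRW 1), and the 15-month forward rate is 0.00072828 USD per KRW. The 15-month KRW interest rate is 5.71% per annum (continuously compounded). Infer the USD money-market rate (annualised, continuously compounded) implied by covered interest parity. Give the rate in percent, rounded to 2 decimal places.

T = 15/12 years.
By CIP, F/S equals the USD-to-KRW growth ratio: 0.00072828/0.0007618 = 0.9559989.
The KRW side grows by e^(0.0571×15/12) = 1.0739839.
That pins the USD growth at 1.0267274.
Take logs: ln 1.0267274 / (15/12) = 0.021101, so 2.11%.

2.11%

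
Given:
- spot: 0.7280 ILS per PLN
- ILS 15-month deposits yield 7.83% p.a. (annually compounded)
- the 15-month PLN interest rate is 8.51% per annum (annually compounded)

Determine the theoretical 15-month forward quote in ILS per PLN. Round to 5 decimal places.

T = 15/12 years.
Growth of 1 ILS over T: (1 + 0.0783)^(15/12) = 1.0988148.
Growth of 1 PLN over T: (1 + 0.0851)^(15/12) = 1.1074833.
So F = 0.728 × 1.0988148 / 1.1074833 = 0.7223018 (ILS/PLN).

0.72230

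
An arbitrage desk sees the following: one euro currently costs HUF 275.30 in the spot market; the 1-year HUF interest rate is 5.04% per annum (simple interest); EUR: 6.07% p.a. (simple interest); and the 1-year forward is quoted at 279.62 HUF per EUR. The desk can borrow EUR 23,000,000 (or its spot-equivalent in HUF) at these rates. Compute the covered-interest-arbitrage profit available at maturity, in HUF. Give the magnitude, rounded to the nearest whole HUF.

HUF 170,609,722

T = 1 year.
Keep in EUR, deliver into the forward: 23,000,000·1.060700·279.62 = HUF 6,821,637,482.00.
Swap to HUF now, deposit: 23,000,000·275.30·1.050400 = HUF 6,651,027,760.00.
The quoted forward overvalues EUR, so borrow HUF, buy EUR at spot, deposit the EUR at 6.07%, and sell the proceeds forward at 279.62.
Profit = 6,821,637,482.00 − 6,651,027,760.00 = HUF 170,609,722.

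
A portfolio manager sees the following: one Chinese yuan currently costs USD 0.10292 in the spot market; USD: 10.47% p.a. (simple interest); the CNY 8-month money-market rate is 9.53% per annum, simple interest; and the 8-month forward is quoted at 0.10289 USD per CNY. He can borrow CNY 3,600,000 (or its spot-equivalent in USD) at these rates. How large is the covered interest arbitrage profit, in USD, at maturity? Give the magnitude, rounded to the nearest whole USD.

T = 8/12 years.
Route A — deposit CNY, sell forward: 3,600,000 × 1.06353333 × 0.10289 = USD 393,937.00.
Route B — convert at spot, deposit USD: 3,600,000 × 0.10292 × 1.069800 = USD 396,373.74.
The quoted forward undervalues CNY, so borrow CNY, convert to USD at spot, deposit the USD at 10.47%, and buy CNY forward at 0.10289 to cover the loan.
Profit = 396,373.74 − 393,937.00 = USD 2,437.

USD 2,437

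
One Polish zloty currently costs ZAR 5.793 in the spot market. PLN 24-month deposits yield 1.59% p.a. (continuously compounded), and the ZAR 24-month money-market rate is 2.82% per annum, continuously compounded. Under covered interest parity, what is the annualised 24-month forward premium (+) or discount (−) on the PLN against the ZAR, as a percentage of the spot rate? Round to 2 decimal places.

T = 2 years.
No-arbitrage forward: 5.793 × 1.0580208 / 1.032311 = 5.937275 ZAR/PLN.
Annualised premium = (F − S)/S × (1/T) = (5.937275 − 5.793)/5.793 ÷ 2 = 1.25%.

+1.25%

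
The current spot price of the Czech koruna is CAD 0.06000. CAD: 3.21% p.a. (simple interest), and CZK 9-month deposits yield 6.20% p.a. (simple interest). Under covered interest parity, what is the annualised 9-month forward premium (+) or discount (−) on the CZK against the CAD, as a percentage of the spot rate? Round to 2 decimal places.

-2.86%

T = 9/12 years.
CIP forward (CAD per CZK) = 0.06 × 1.024075/1.046500 = 0.05871429.
Annualised premium = (F − S)/S × (1/T) = (0.05871429 − 0.06)/0.06 ÷ (9/12) = -2.86%.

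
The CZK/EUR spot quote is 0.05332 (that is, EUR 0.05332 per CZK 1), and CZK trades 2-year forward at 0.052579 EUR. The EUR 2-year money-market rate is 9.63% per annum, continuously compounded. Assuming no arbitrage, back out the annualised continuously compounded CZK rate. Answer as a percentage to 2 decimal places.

10.33%

T = 2 years.
By CIP, F/S equals the EUR-to-CZK growth ratio: 0.052579/0.05332 = 0.9861028.
The EUR side grows by e^(0.0963×2) = 1.2123977.
So the CZK growth factor = 1.2294841.
r = ln(1.2294841)/2 = 0.103297 → 10.33%.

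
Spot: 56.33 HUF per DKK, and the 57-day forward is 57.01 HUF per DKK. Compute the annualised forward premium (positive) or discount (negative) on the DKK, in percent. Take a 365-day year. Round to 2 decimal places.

+7.73%

T = 57/365 years.
Period premium: (57.01 − 56.33)/56.33 = 0.0120717.
Per annum: 0.0120717 / (57/365) = 0.077301 = 7.73%.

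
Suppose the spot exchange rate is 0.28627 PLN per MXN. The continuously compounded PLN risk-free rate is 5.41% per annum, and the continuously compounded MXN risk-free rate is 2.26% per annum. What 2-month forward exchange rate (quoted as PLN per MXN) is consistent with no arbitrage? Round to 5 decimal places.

0.28778

T = 2/12 years.
PLN accumulates by e^(0.0541×2/12) = 1.0090574.
MXN growth factor: e^(0.0226×2/12) = 1.0037738.
CIP: F = S · (grow PLN)/(grow MXN) = 0.28627 × 1.0090574/1.0037738 = 0.2877768 PLN per MXN.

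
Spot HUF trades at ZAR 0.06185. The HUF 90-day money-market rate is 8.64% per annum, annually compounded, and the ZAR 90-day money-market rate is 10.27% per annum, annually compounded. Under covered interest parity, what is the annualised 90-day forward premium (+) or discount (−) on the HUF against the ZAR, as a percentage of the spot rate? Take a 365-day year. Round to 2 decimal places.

+1.49%

T = 90/365 years.
No-arbitrage forward: 0.06185 × 1.0243985 / 1.0206438 = 0.06207753 ZAR/HUF.
Annualised premium = (F − S)/S × (1/T) = (0.06207753 − 0.06185)/0.06185 ÷ (90/365) = 1.49%.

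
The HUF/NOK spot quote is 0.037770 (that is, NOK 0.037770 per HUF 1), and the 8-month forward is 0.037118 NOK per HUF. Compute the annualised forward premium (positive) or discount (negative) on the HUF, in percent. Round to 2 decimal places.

-2.59%

T = 8/12 years.
HUF trades forward at -1.72624% vs spot over the period.
×(1/T) gives -2.59% p.a.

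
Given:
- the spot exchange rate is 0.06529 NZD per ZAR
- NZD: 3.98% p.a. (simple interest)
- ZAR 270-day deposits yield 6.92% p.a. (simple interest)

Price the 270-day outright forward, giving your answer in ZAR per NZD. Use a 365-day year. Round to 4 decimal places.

T = 270/365 years.
NZD growth factor: 1 + 0.0398×270/365 = 1.0294411.
ZAR accumulates by 1 + 0.0692×270/365 = 1.05118904.
So F = 0.06529 × 1.0294411 / 1.05118904 = 0.063939222 (NZD/ZAR).
Invert for ZAR per NZD: 1 / 0.063939222 = 15.6399.

15.6399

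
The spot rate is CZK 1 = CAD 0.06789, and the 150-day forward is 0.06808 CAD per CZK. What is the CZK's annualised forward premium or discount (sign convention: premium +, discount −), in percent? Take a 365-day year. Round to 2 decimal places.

T = 150/365 years.
(F − S)/S = (0.06808 − 0.06789)/0.06789 = 0.0027986.
×(1/T) gives 0.68% p.a.

+0.68%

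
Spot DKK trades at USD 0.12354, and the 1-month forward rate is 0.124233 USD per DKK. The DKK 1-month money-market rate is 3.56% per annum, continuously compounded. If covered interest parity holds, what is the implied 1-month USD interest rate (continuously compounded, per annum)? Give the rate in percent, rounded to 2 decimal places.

T = 1/12 years.
F/S = 0.124233/0.12354 = 1.0056095 = (growth of USD) / (growth of DKK).
The DKK side grows by e^(0.0356×1/12) = 1.0029711.
Hence g_USD = 1.0085973.
Take logs: ln 1.0085973 / (1/12) = 0.102727, so 10.27%.

10.27%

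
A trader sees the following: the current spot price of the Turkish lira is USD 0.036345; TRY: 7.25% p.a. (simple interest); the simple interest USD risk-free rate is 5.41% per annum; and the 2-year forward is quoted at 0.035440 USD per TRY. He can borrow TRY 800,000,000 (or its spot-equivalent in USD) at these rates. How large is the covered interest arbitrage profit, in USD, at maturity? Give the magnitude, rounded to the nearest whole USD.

T = 2 years.
Keep in TRY, deliver into the forward: 800,000,000·1.145000·0.035440 = USD 32,463,040.00.
Swap to USD now, deposit: 800,000,000·0.036345·1.108200 = USD 32,222,023.20.
The quoted forward overvalues TRY, so borrow USD, buy TRY at spot, deposit the TRY at 7.25%, and sell the proceeds forward at 0.035440.
Profit = 32,463,040.00 − 32,222,023.20 = USD 241,017.

USD 241,017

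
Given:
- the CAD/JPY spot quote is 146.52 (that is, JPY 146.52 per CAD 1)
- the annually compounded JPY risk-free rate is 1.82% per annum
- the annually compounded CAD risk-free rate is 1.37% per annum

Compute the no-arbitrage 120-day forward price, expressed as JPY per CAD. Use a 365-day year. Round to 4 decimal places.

T = 120/365 years.
JPY accumulates by (1 + 0.0182)^(120/365) = 1.005947379.
Growth of 1 CAD over T: (1 + 0.0137)^(120/365) = 1.004483557.
Forward (JPY per CAD) = 146.52 × 1.005947379 / 1.004483557 = 146.733522.

146.7335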